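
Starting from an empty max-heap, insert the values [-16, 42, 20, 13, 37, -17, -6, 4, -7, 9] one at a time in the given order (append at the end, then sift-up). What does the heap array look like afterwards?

[42, 37, 20, 4, 13, -17, -6, -16, -7, 9]

Insert -16:
  append -16 at index 0 → [-16] (no swap needed)
Insert 42:
  append 42 at index 1 → [-16, 42]
  42 > parent -16 at index 0, swap → [42, -16]
Insert 20:
  append 20 at index 2 → [42, -16, 20] (no swap needed)
Insert 13:
  append 13 at index 3 → [42, -16, 20, 13]
  13 > parent -16 at index 1, swap → [42, 13, 20, -16]
Insert 37:
  append 37 at index 4 → [42, 13, 20, -16, 37]
  37 > parent 13 at index 1, swap → [42, 37, 20, -16, 13]
Insert -17:
  append -17 at index 5 → [42, 37, 20, -16, 13, -17] (no swap needed)
Insert -6:
  append -6 at index 6 → [42, 37, 20, -16, 13, -17, -6] (no swap needed)
Insert 4:
  append 4 at index 7 → [42, 37, 20, -16, 13, -17, -6, 4]
  4 > parent -16 at index 3, swap → [42, 37, 20, 4, 13, -17, -6, -16]
Insert -7:
  append -7 at index 8 → [42, 37, 20, 4, 13, -17, -6, -16, -7] (no swap needed)
Insert 9:
  append 9 at index 9 → [42, 37, 20, 4, 13, -17, -6, -16, -7, 9] (no swap needed)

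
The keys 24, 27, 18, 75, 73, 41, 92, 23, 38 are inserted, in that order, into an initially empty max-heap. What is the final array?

[92, 73, 75, 38, 27, 18, 41, 23, 24]

Insert 24:
  append 24 at index 0 → [24] (no swap needed)
Insert 27:
  append 27 at index 1 → [24, 27]
  27 > parent 24 at index 0, swap → [27, 24]
Insert 18:
  append 18 at index 2 → [27, 24, 18] (no swap needed)
Insert 75:
  append 75 at index 3 → [27, 24, 18, 75]
  75 > parent 24 at index 1, swap → [27, 75, 18, 24]
  75 > parent 27 at index 0, swap → [75, 27, 18, 24]
Insert 73:
  append 73 at index 4 → [75, 27, 18, 24, 73]
  73 > parent 27 at index 1, swap → [75, 73, 18, 24, 27]
Insert 41:
  append 41 at index 5 → [75, 73, 18, 24, 27, 41]
  41 > parent 18 at index 2, swap → [75, 73, 41, 24, 27, 18]
Insert 92:
  append 92 at index 6 → [75, 73, 41, 24, 27, 18, 92]
  92 > parent 41 at index 2, swap → [75, 73, 92, 24, 27, 18, 41]
  92 > parent 75 at index 0, swap → [92, 73, 75, 24, 27, 18, 41]
Insert 23:
  append 23 at index 7 → [92, 73, 75, 24, 27, 18, 41, 23] (no swap needed)
Insert 38:
  append 38 at index 8 → [92, 73, 75, 24, 27, 18, 41, 23, 38]
  38 > parent 24 at index 3, swap → [92, 73, 75, 38, 27, 18, 41, 23, 24]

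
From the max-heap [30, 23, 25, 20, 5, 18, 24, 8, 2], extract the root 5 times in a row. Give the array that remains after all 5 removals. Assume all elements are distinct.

extract-max #1 returns 30:
  remove root 30; move last element 2 to root → [2, 23, 25, 20, 5, 18, 24, 8]
  2 vs larger child 25 at index 2, swap → [25, 23, 2, 20, 5, 18, 24, 8]
  2 vs larger child 24 at index 6, swap → [25, 23, 24, 20, 5, 18, 2, 8]
extract-max #2 returns 25:
  remove root 25; move last element 8 to root → [8, 23, 24, 20, 5, 18, 2]
  8 vs larger child 24 at index 2, swap → [24, 23, 8, 20, 5, 18, 2]
  8 vs larger child 18 at index 5, swap → [24, 23, 18, 20, 5, 8, 2]
extract-max #3 returns 24:
  remove root 24; move last element 2 to root → [2, 23, 18, 20, 5, 8]
  2 vs larger child 23 at index 1, swap → [23, 2, 18, 20, 5, 8]
  2 vs larger child 20 at index 3, swap → [23, 20, 18, 2, 5, 8]
extract-max #4 returns 23:
  remove root 23; move last element 8 to root → [8, 20, 18, 2, 5]
  8 vs larger child 20 at index 1, swap → [20, 8, 18, 2, 5]
extract-max #5 returns 20:
  remove root 20; move last element 5 to root → [5, 8, 18, 2]
  5 vs larger child 18 at index 2, swap → [18, 8, 5, 2]

[18, 8, 5, 2]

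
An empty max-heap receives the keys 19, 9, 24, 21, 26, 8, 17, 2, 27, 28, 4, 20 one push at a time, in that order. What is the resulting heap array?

Insert 19:
  append 19 at index 0 → [19] (no swap needed)
Insert 9:
  append 9 at index 1 → [19, 9] (no swap needed)
Insert 24:
  append 24 at index 2 → [19, 9, 24]
  24 > parent 19 at index 0, swap → [24, 9, 19]
Insert 21:
  append 21 at index 3 → [24, 9, 19, 21]
  21 > parent 9 at index 1, swap → [24, 21, 19, 9]
Insert 26:
  append 26 at index 4 → [24, 21, 19, 9, 26]
  26 > parent 21 at index 1, swap → [24, 26, 19, 9, 21]
  26 > parent 24 at index 0, swap → [26, 24, 19, 9, 21]
Insert 8:
  append 8 at index 5 → [26, 24, 19, 9, 21, 8] (no swap needed)
Insert 17:
  append 17 at index 6 → [26, 24, 19, 9, 21, 8, 17] (no swap needed)
Insert 2:
  append 2 at index 7 → [26, 24, 19, 9, 21, 8, 17, 2] (no swap needed)
Insert 27:
  append 27 at index 8 → [26, 24, 19, 9, 21, 8, 17, 2, 27]
  27 > parent 9 at index 3, swap → [26, 24, 19, 27, 21, 8, 17, 2, 9]
  27 > parent 24 at index 1, swap → [26, 27, 19, 24, 21, 8, 17, 2, 9]
  27 > parent 26 at index 0, swap → [27, 26, 19, 24, 21, 8, 17, 2, 9]
Insert 28:
  append 28 at index 9 → [27, 26, 19, 24, 21, 8, 17, 2, 9, 28]
  28 > parent 21 at index 4, swap → [27, 26, 19, 24, 28, 8, 17, 2, 9, 21]
  28 > parent 26 at index 1, swap → [27, 28, 19, 24, 26, 8, 17, 2, 9, 21]
  28 > parent 27 at index 0, swap → [28, 27, 19, 24, 26, 8, 17, 2, 9, 21]
Insert 4:
  append 4 at index 10 → [28, 27, 19, 24, 26, 8, 17, 2, 9, 21, 4] (no swap needed)
Insert 20:
  append 20 at index 11 → [28, 27, 19, 24, 26, 8, 17, 2, 9, 21, 4, 20]
  20 > parent 8 at index 5, swap → [28, 27, 19, 24, 26, 20, 17, 2, 9, 21, 4, 8]
  20 > parent 19 at index 2, swap → [28, 27, 20, 24, 26, 19, 17, 2, 9, 21, 4, 8]

[28, 27, 20, 24, 26, 19, 17, 2, 9, 21, 4, 8]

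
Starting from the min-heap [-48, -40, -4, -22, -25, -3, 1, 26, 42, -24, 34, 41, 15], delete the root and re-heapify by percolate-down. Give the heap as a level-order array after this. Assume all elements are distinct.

[-40, -25, -4, -22, -24, -3, 1, 26, 42, 15, 34, 41]

remove root -48; move last element 15 to root → [15, -40, -4, -22, -25, -3, 1, 26, 42, -24, 34, 41]
15 vs smaller child -40 at index 1, swap → [-40, 15, -4, -22, -25, -3, 1, 26, 42, -24, 34, 41]
15 vs smaller child -25 at index 4, swap → [-40, -25, -4, -22, 15, -3, 1, 26, 42, -24, 34, 41]
15 vs smaller child -24 at index 9, swap → [-40, -25, -4, -22, -24, -3, 1, 26, 42, 15, 34, 41]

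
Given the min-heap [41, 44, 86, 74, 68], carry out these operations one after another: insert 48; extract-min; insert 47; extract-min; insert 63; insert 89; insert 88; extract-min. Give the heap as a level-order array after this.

insert 48:
  append 48 at index 5 → [41, 44, 86, 74, 68, 48]
  48 < parent 86 at index 2, swap → [41, 44, 48, 74, 68, 86]
extract-min → returns 41:
  remove root 41; move last element 86 to root → [86, 44, 48, 74, 68]
  86 vs smaller child 44 at index 1, swap → [44, 86, 48, 74, 68]
  86 vs smaller child 68 at index 4, swap → [44, 68, 48, 74, 86]
insert 47:
  append 47 at index 5 → [44, 68, 48, 74, 86, 47]
  47 < parent 48 at index 2, swap → [44, 68, 47, 74, 86, 48]
extract-min → returns 44:
  remove root 44; move last element 48 to root → [48, 68, 47, 74, 86]
  48 vs smaller child 47 at index 2, swap → [47, 68, 48, 74, 86]
insert 63:
  append 63 at index 5 → [47, 68, 48, 74, 86, 63] (no swap needed)
insert 89:
  append 89 at index 6 → [47, 68, 48, 74, 86, 63, 89] (no swap needed)
insert 88:
  append 88 at index 7 → [47, 68, 48, 74, 86, 63, 89, 88] (no swap needed)
extract-min → returns 47:
  remove root 47; move last element 88 to root → [88, 68, 48, 74, 86, 63, 89]
  88 vs smaller child 48 at index 2, swap → [48, 68, 88, 74, 86, 63, 89]
  88 vs smaller child 63 at index 5, swap → [48, 68, 63, 74, 86, 88, 89]

[48, 68, 63, 74, 86, 88, 89]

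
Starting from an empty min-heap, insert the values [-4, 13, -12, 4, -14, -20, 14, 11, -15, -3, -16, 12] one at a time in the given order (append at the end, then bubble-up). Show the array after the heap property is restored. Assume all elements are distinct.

[-20, -16, -14, -12, -15, -4, 14, 13, 11, 4, -3, 12]

Insert -4:
  append -4 at index 0 → [-4] (no swap needed)
Insert 13:
  append 13 at index 1 → [-4, 13] (no swap needed)
Insert -12:
  append -12 at index 2 → [-4, 13, -12]
  -12 < parent -4 at index 0, swap → [-12, 13, -4]
Insert 4:
  append 4 at index 3 → [-12, 13, -4, 4]
  4 < parent 13 at index 1, swap → [-12, 4, -4, 13]
Insert -14:
  append -14 at index 4 → [-12, 4, -4, 13, -14]
  -14 < parent 4 at index 1, swap → [-12, -14, -4, 13, 4]
  -14 < parent -12 at index 0, swap → [-14, -12, -4, 13, 4]
Insert -20:
  append -20 at index 5 → [-14, -12, -4, 13, 4, -20]
  -20 < parent -4 at index 2, swap → [-14, -12, -20, 13, 4, -4]
  -20 < parent -14 at index 0, swap → [-20, -12, -14, 13, 4, -4]
Insert 14:
  append 14 at index 6 → [-20, -12, -14, 13, 4, -4, 14] (no swap needed)
Insert 11:
  append 11 at index 7 → [-20, -12, -14, 13, 4, -4, 14, 11]
  11 < parent 13 at index 3, swap → [-20, -12, -14, 11, 4, -4, 14, 13]
Insert -15:
  append -15 at index 8 → [-20, -12, -14, 11, 4, -4, 14, 13, -15]
  -15 < parent 11 at index 3, swap → [-20, -12, -14, -15, 4, -4, 14, 13, 11]
  -15 < parent -12 at index 1, swap → [-20, -15, -14, -12, 4, -4, 14, 13, 11]
Insert -3:
  append -3 at index 9 → [-20, -15, -14, -12, 4, -4, 14, 13, 11, -3]
  -3 < parent 4 at index 4, swap → [-20, -15, -14, -12, -3, -4, 14, 13, 11, 4]
Insert -16:
  append -16 at index 10 → [-20, -15, -14, -12, -3, -4, 14, 13, 11, 4, -16]
  -16 < parent -3 at index 4, swap → [-20, -15, -14, -12, -16, -4, 14, 13, 11, 4, -3]
  -16 < parent -15 at index 1, swap → [-20, -16, -14, -12, -15, -4, 14, 13, 11, 4, -3]
Insert 12:
  append 12 at index 11 → [-20, -16, -14, -12, -15, -4, 14, 13, 11, 4, -3, 12] (no swap needed)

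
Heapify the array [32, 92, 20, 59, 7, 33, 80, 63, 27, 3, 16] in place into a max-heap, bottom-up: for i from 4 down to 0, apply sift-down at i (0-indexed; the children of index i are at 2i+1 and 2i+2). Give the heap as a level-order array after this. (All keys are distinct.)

[92, 63, 80, 59, 16, 33, 20, 32, 27, 3, 7]

sift down from index 4:
  7 vs larger child 16 at index 10, swap → [32, 92, 20, 59, 16, 33, 80, 63, 27, 3, 7]
sift down from index 3:
  59 vs larger child 63 at index 7, swap → [32, 92, 20, 63, 16, 33, 80, 59, 27, 3, 7]
sift down from index 2:
  20 vs larger child 80 at index 6, swap → [32, 92, 80, 63, 16, 33, 20, 59, 27, 3, 7]
sift down from index 1: already satisfies heap property
sift down from index 0:
  32 vs larger child 92 at index 1, swap → [92, 32, 80, 63, 16, 33, 20, 59, 27, 3, 7]
  32 vs larger child 63 at index 3, swap → [92, 63, 80, 32, 16, 33, 20, 59, 27, 3, 7]
  32 vs larger child 59 at index 7, swap → [92, 63, 80, 59, 16, 33, 20, 32, 27, 3, 7]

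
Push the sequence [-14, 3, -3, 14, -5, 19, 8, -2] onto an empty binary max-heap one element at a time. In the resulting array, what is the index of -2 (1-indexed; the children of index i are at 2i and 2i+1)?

4

Insert -14:
  append -14 at index 1 → [-14] (no swap needed)
Insert 3:
  append 3 at index 2 → [-14, 3]
  3 > parent -14 at index 1, swap → [3, -14]
Insert -3:
  append -3 at index 3 → [3, -14, -3] (no swap needed)
Insert 14:
  append 14 at index 4 → [3, -14, -3, 14]
  14 > parent -14 at index 2, swap → [3, 14, -3, -14]
  14 > parent 3 at index 1, swap → [14, 3, -3, -14]
Insert -5:
  append -5 at index 5 → [14, 3, -3, -14, -5] (no swap needed)
Insert 19:
  append 19 at index 6 → [14, 3, -3, -14, -5, 19]
  19 > parent -3 at index 3, swap → [14, 3, 19, -14, -5, -3]
  19 > parent 14 at index 1, swap → [19, 3, 14, -14, -5, -3]
Insert 8:
  append 8 at index 7 → [19, 3, 14, -14, -5, -3, 8] (no swap needed)
Insert -2:
  append -2 at index 8 → [19, 3, 14, -14, -5, -3, 8, -2]
  -2 > parent -14 at index 4, swap → [19, 3, 14, -2, -5, -3, 8, -14]
resulting array: [19, 3, 14, -2, -5, -3, 8, -14]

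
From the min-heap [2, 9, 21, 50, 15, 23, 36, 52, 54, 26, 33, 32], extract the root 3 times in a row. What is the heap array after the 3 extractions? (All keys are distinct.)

[21, 26, 23, 50, 32, 33, 36, 52, 54]

extract-min #1 returns 2:
  remove root 2; move last element 32 to root → [32, 9, 21, 50, 15, 23, 36, 52, 54, 26, 33]
  32 vs smaller child 9 at index 1, swap → [9, 32, 21, 50, 15, 23, 36, 52, 54, 26, 33]
  32 vs smaller child 15 at index 4, swap → [9, 15, 21, 50, 32, 23, 36, 52, 54, 26, 33]
  32 vs smaller child 26 at index 9, swap → [9, 15, 21, 50, 26, 23, 36, 52, 54, 32, 33]
extract-min #2 returns 9:
  remove root 9; move last element 33 to root → [33, 15, 21, 50, 26, 23, 36, 52, 54, 32]
  33 vs smaller child 15 at index 1, swap → [15, 33, 21, 50, 26, 23, 36, 52, 54, 32]
  33 vs smaller child 26 at index 4, swap → [15, 26, 21, 50, 33, 23, 36, 52, 54, 32]
  33 vs only child 32 at index 9, swap → [15, 26, 21, 50, 32, 23, 36, 52, 54, 33]
extract-min #3 returns 15:
  remove root 15; move last element 33 to root → [33, 26, 21, 50, 32, 23, 36, 52, 54]
  33 vs smaller child 21 at index 2, swap → [21, 26, 33, 50, 32, 23, 36, 52, 54]
  33 vs smaller child 23 at index 5, swap → [21, 26, 23, 50, 32, 33, 36, 52, 54]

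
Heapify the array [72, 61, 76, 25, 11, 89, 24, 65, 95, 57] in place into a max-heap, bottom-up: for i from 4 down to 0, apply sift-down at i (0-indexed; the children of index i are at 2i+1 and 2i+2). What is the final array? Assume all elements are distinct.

sift down from index 4:
  11 vs only child 57 at index 9, swap → [72, 61, 76, 25, 57, 89, 24, 65, 95, 11]
sift down from index 3:
  25 vs larger child 95 at index 8, swap → [72, 61, 76, 95, 57, 89, 24, 65, 25, 11]
sift down from index 2:
  76 vs larger child 89 at index 5, swap → [72, 61, 89, 95, 57, 76, 24, 65, 25, 11]
sift down from index 1:
  61 vs larger child 95 at index 3, swap → [72, 95, 89, 61, 57, 76, 24, 65, 25, 11]
  61 vs larger child 65 at index 7, swap → [72, 95, 89, 65, 57, 76, 24, 61, 25, 11]
sift down from index 0:
  72 vs larger child 95 at index 1, swap → [95, 72, 89, 65, 57, 76, 24, 61, 25, 11]

[95, 72, 89, 65, 57, 76, 24, 61, 25, 11]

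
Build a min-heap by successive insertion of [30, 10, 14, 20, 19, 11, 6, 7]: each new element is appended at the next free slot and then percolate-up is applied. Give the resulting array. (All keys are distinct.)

[6, 7, 10, 19, 20, 14, 11, 30]

Insert 30:
  append 30 at index 0 → [30] (no swap needed)
Insert 10:
  append 10 at index 1 → [30, 10]
  10 < parent 30 at index 0, swap → [10, 30]
Insert 14:
  append 14 at index 2 → [10, 30, 14] (no swap needed)
Insert 20:
  append 20 at index 3 → [10, 30, 14, 20]
  20 < parent 30 at index 1, swap → [10, 20, 14, 30]
Insert 19:
  append 19 at index 4 → [10, 20, 14, 30, 19]
  19 < parent 20 at index 1, swap → [10, 19, 14, 30, 20]
Insert 11:
  append 11 at index 5 → [10, 19, 14, 30, 20, 11]
  11 < parent 14 at index 2, swap → [10, 19, 11, 30, 20, 14]
Insert 6:
  append 6 at index 6 → [10, 19, 11, 30, 20, 14, 6]
  6 < parent 11 at index 2, swap → [10, 19, 6, 30, 20, 14, 11]
  6 < parent 10 at index 0, swap → [6, 19, 10, 30, 20, 14, 11]
Insert 7:
  append 7 at index 7 → [6, 19, 10, 30, 20, 14, 11, 7]
  7 < parent 30 at index 3, swap → [6, 19, 10, 7, 20, 14, 11, 30]
  7 < parent 19 at index 1, swap → [6, 7, 10, 19, 20, 14, 11, 30]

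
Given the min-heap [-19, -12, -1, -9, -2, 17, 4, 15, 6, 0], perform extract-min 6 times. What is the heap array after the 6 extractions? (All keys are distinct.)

extract-min #1 returns -19:
  remove root -19; move last element 0 to root → [0, -12, -1, -9, -2, 17, 4, 15, 6]
  0 vs smaller child -12 at index 1, swap → [-12, 0, -1, -9, -2, 17, 4, 15, 6]
  0 vs smaller child -9 at index 3, swap → [-12, -9, -1, 0, -2, 17, 4, 15, 6]
extract-min #2 returns -12:
  remove root -12; move last element 6 to root → [6, -9, -1, 0, -2, 17, 4, 15]
  6 vs smaller child -9 at index 1, swap → [-9, 6, -1, 0, -2, 17, 4, 15]
  6 vs smaller child -2 at index 4, swap → [-9, -2, -1, 0, 6, 17, 4, 15]
extract-min #3 returns -9:
  remove root -9; move last element 15 to root → [15, -2, -1, 0, 6, 17, 4]
  15 vs smaller child -2 at index 1, swap → [-2, 15, -1, 0, 6, 17, 4]
  15 vs smaller child 0 at index 3, swap → [-2, 0, -1, 15, 6, 17, 4]
extract-min #4 returns -2:
  remove root -2; move last element 4 to root → [4, 0, -1, 15, 6, 17]
  4 vs smaller child -1 at index 2, swap → [-1, 0, 4, 15, 6, 17]
extract-min #5 returns -1:
  remove root -1; move last element 17 to root → [17, 0, 4, 15, 6]
  17 vs smaller child 0 at index 1, swap → [0, 17, 4, 15, 6]
  17 vs smaller child 6 at index 4, swap → [0, 6, 4, 15, 17]
extract-min #6 returns 0:
  remove root 0; move last element 17 to root → [17, 6, 4, 15]
  17 vs smaller child 4 at index 2, swap → [4, 6, 17, 15]

[4, 6, 17, 15]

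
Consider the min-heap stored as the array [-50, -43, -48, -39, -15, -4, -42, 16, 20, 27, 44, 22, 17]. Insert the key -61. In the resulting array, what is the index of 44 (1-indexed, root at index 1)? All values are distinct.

append -61 at index 14 → [-50, -43, -48, -39, -15, -4, -42, 16, 20, 27, 44, 22, 17, -61]
-61 < parent -42 at index 7, swap → [-50, -43, -48, -39, -15, -4, -61, 16, 20, 27, 44, 22, 17, -42]
-61 < parent -48 at index 3, swap → [-50, -43, -61, -39, -15, -4, -48, 16, 20, 27, 44, 22, 17, -42]
-61 < parent -50 at index 1, swap → [-61, -43, -50, -39, -15, -4, -48, 16, 20, 27, 44, 22, 17, -42]
resulting array: [-61, -43, -50, -39, -15, -4, -48, 16, 20, 27, 44, 22, 17, -42]

11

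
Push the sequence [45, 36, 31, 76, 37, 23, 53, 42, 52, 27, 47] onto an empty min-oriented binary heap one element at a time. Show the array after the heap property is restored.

Insert 45:
  append 45 at index 0 → [45] (no swap needed)
Insert 36:
  append 36 at index 1 → [45, 36]
  36 < parent 45 at index 0, swap → [36, 45]
Insert 31:
  append 31 at index 2 → [36, 45, 31]
  31 < parent 36 at index 0, swap → [31, 45, 36]
Insert 76:
  append 76 at index 3 → [31, 45, 36, 76] (no swap needed)
Insert 37:
  append 37 at index 4 → [31, 45, 36, 76, 37]
  37 < parent 45 at index 1, swap → [31, 37, 36, 76, 45]
Insert 23:
  append 23 at index 5 → [31, 37, 36, 76, 45, 23]
  23 < parent 36 at index 2, swap → [31, 37, 23, 76, 45, 36]
  23 < parent 31 at index 0, swap → [23, 37, 31, 76, 45, 36]
Insert 53:
  append 53 at index 6 → [23, 37, 31, 76, 45, 36, 53] (no swap needed)
Insert 42:
  append 42 at index 7 → [23, 37, 31, 76, 45, 36, 53, 42]
  42 < parent 76 at index 3, swap → [23, 37, 31, 42, 45, 36, 53, 76]
Insert 52:
  append 52 at index 8 → [23, 37, 31, 42, 45, 36, 53, 76, 52] (no swap needed)
Insert 27:
  append 27 at index 9 → [23, 37, 31, 42, 45, 36, 53, 76, 52, 27]
  27 < parent 45 at index 4, swap → [23, 37, 31, 42, 27, 36, 53, 76, 52, 45]
  27 < parent 37 at index 1, swap → [23, 27, 31, 42, 37, 36, 53, 76, 52, 45]
Insert 47:
  append 47 at index 10 → [23, 27, 31, 42, 37, 36, 53, 76, 52, 45, 47] (no swap needed)

[23, 27, 31, 42, 37, 36, 53, 76, 52, 45, 47]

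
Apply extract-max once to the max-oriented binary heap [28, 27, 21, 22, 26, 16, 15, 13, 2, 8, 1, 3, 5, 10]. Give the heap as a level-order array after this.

[27, 26, 21, 22, 10, 16, 15, 13, 2, 8, 1, 3, 5]

remove root 28; move last element 10 to root → [10, 27, 21, 22, 26, 16, 15, 13, 2, 8, 1, 3, 5]
10 vs larger child 27 at index 1, swap → [27, 10, 21, 22, 26, 16, 15, 13, 2, 8, 1, 3, 5]
10 vs larger child 26 at index 4, swap → [27, 26, 21, 22, 10, 16, 15, 13, 2, 8, 1, 3, 5]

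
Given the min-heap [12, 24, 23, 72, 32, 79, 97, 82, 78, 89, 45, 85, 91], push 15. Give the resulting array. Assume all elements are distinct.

append 15 at index 13 → [12, 24, 23, 72, 32, 79, 97, 82, 78, 89, 45, 85, 91, 15]
15 < parent 97 at index 6, swap → [12, 24, 23, 72, 32, 79, 15, 82, 78, 89, 45, 85, 91, 97]
15 < parent 23 at index 2, swap → [12, 24, 15, 72, 32, 79, 23, 82, 78, 89, 45, 85, 91, 97]

[12, 24, 15, 72, 32, 79, 23, 82, 78, 89, 45, 85, 91, 97]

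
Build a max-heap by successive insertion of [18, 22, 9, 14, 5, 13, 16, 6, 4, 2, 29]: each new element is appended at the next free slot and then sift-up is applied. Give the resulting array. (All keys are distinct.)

[29, 22, 16, 14, 18, 9, 13, 6, 4, 2, 5]

Insert 18:
  append 18 at index 0 → [18] (no swap needed)
Insert 22:
  append 22 at index 1 → [18, 22]
  22 > parent 18 at index 0, swap → [22, 18]
Insert 9:
  append 9 at index 2 → [22, 18, 9] (no swap needed)
Insert 14:
  append 14 at index 3 → [22, 18, 9, 14] (no swap needed)
Insert 5:
  append 5 at index 4 → [22, 18, 9, 14, 5] (no swap needed)
Insert 13:
  append 13 at index 5 → [22, 18, 9, 14, 5, 13]
  13 > parent 9 at index 2, swap → [22, 18, 13, 14, 5, 9]
Insert 16:
  append 16 at index 6 → [22, 18, 13, 14, 5, 9, 16]
  16 > parent 13 at index 2, swap → [22, 18, 16, 14, 5, 9, 13]
Insert 6:
  append 6 at index 7 → [22, 18, 16, 14, 5, 9, 13, 6] (no swap needed)
Insert 4:
  append 4 at index 8 → [22, 18, 16, 14, 5, 9, 13, 6, 4] (no swap needed)
Insert 2:
  append 2 at index 9 → [22, 18, 16, 14, 5, 9, 13, 6, 4, 2] (no swap needed)
Insert 29:
  append 29 at index 10 → [22, 18, 16, 14, 5, 9, 13, 6, 4, 2, 29]
  29 > parent 5 at index 4, swap → [22, 18, 16, 14, 29, 9, 13, 6, 4, 2, 5]
  29 > parent 18 at index 1, swap → [22, 29, 16, 14, 18, 9, 13, 6, 4, 2, 5]
  29 > parent 22 at index 0, swap → [29, 22, 16, 14, 18, 9, 13, 6, 4, 2, 5]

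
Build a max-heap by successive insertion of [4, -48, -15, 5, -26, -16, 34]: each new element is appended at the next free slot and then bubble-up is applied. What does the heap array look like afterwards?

[34, 4, 5, -48, -26, -16, -15]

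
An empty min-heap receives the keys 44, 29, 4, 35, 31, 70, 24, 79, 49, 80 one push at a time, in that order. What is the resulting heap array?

[4, 31, 24, 44, 35, 70, 29, 79, 49, 80]

Insert 44:
  append 44 at index 0 → [44] (no swap needed)
Insert 29:
  append 29 at index 1 → [44, 29]
  29 < parent 44 at index 0, swap → [29, 44]
Insert 4:
  append 4 at index 2 → [29, 44, 4]
  4 < parent 29 at index 0, swap → [4, 44, 29]
Insert 35:
  append 35 at index 3 → [4, 44, 29, 35]
  35 < parent 44 at index 1, swap → [4, 35, 29, 44]
Insert 31:
  append 31 at index 4 → [4, 35, 29, 44, 31]
  31 < parent 35 at index 1, swap → [4, 31, 29, 44, 35]
Insert 70:
  append 70 at index 5 → [4, 31, 29, 44, 35, 70] (no swap needed)
Insert 24:
  append 24 at index 6 → [4, 31, 29, 44, 35, 70, 24]
  24 < parent 29 at index 2, swap → [4, 31, 24, 44, 35, 70, 29]
Insert 79:
  append 79 at index 7 → [4, 31, 24, 44, 35, 70, 29, 79] (no swap needed)
Insert 49:
  append 49 at index 8 → [4, 31, 24, 44, 35, 70, 29, 79, 49] (no swap needed)
Insert 80:
  append 80 at index 9 → [4, 31, 24, 44, 35, 70, 29, 79, 49, 80] (no swap needed)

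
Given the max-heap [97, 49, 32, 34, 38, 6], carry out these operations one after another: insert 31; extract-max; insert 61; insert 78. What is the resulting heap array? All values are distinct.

[78, 61, 49, 38, 31, 6, 32, 34]

insert 31:
  append 31 at index 6 → [97, 49, 32, 34, 38, 6, 31] (no swap needed)
extract-max → returns 97:
  remove root 97; move last element 31 to root → [31, 49, 32, 34, 38, 6]
  31 vs larger child 49 at index 1, swap → [49, 31, 32, 34, 38, 6]
  31 vs larger child 38 at index 4, swap → [49, 38, 32, 34, 31, 6]
insert 61:
  append 61 at index 6 → [49, 38, 32, 34, 31, 6, 61]
  61 > parent 32 at index 2, swap → [49, 38, 61, 34, 31, 6, 32]
  61 > parent 49 at index 0, swap → [61, 38, 49, 34, 31, 6, 32]
insert 78:
  append 78 at index 7 → [61, 38, 49, 34, 31, 6, 32, 78]
  78 > parent 34 at index 3, swap → [61, 38, 49, 78, 31, 6, 32, 34]
  78 > parent 38 at index 1, swap → [61, 78, 49, 38, 31, 6, 32, 34]
  78 > parent 61 at index 0, swap → [78, 61, 49, 38, 31, 6, 32, 34]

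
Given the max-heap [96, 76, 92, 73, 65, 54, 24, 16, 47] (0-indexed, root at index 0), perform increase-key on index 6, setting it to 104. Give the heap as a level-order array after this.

set index 6 from 24 to 104 → [96, 76, 92, 73, 65, 54, 104, 16, 47]
104 > parent 92 at index 2, swap → [96, 76, 104, 73, 65, 54, 92, 16, 47]
104 > parent 96 at index 0, swap → [104, 76, 96, 73, 65, 54, 92, 16, 47]

[104, 76, 96, 73, 65, 54, 92, 16, 47]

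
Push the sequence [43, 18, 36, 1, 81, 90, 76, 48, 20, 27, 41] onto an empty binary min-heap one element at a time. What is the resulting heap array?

Insert 43:
  append 43 at index 0 → [43] (no swap needed)
Insert 18:
  append 18 at index 1 → [43, 18]
  18 < parent 43 at index 0, swap → [18, 43]
Insert 36:
  append 36 at index 2 → [18, 43, 36] (no swap needed)
Insert 1:
  append 1 at index 3 → [18, 43, 36, 1]
  1 < parent 43 at index 1, swap → [18, 1, 36, 43]
  1 < parent 18 at index 0, swap → [1, 18, 36, 43]
Insert 81:
  append 81 at index 4 → [1, 18, 36, 43, 81] (no swap needed)
Insert 90:
  append 90 at index 5 → [1, 18, 36, 43, 81, 90] (no swap needed)
Insert 76:
  append 76 at index 6 → [1, 18, 36, 43, 81, 90, 76] (no swap needed)
Insert 48:
  append 48 at index 7 → [1, 18, 36, 43, 81, 90, 76, 48] (no swap needed)
Insert 20:
  append 20 at index 8 → [1, 18, 36, 43, 81, 90, 76, 48, 20]
  20 < parent 43 at index 3, swap → [1, 18, 36, 20, 81, 90, 76, 48, 43]
Insert 27:
  append 27 at index 9 → [1, 18, 36, 20, 81, 90, 76, 48, 43, 27]
  27 < parent 81 at index 4, swap → [1, 18, 36, 20, 27, 90, 76, 48, 43, 81]
Insert 41:
  append 41 at index 10 → [1, 18, 36, 20, 27, 90, 76, 48, 43, 81, 41] (no swap needed)

[1, 18, 36, 20, 27, 90, 76, 48, 43, 81, 41]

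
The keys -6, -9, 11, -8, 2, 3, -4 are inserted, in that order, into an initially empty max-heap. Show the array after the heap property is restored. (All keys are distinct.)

[11, 2, 3, -9, -8, -6, -4]

Insert -6:
  append -6 at index 0 → [-6] (no swap needed)
Insert -9:
  append -9 at index 1 → [-6, -9] (no swap needed)
Insert 11:
  append 11 at index 2 → [-6, -9, 11]
  11 > parent -6 at index 0, swap → [11, -9, -6]
Insert -8:
  append -8 at index 3 → [11, -9, -6, -8]
  -8 > parent -9 at index 1, swap → [11, -8, -6, -9]
Insert 2:
  append 2 at index 4 → [11, -8, -6, -9, 2]
  2 > parent -8 at index 1, swap → [11, 2, -6, -9, -8]
Insert 3:
  append 3 at index 5 → [11, 2, -6, -9, -8, 3]
  3 > parent -6 at index 2, swap → [11, 2, 3, -9, -8, -6]
Insert -4:
  append -4 at index 6 → [11, 2, 3, -9, -8, -6, -4] (no swap needed)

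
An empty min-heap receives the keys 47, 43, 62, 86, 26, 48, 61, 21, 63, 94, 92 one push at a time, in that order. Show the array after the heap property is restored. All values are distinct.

[21, 26, 48, 43, 47, 62, 61, 86, 63, 94, 92]

Insert 47:
  append 47 at index 0 → [47] (no swap needed)
Insert 43:
  append 43 at index 1 → [47, 43]
  43 < parent 47 at index 0, swap → [43, 47]
Insert 62:
  append 62 at index 2 → [43, 47, 62] (no swap needed)
Insert 86:
  append 86 at index 3 → [43, 47, 62, 86] (no swap needed)
Insert 26:
  append 26 at index 4 → [43, 47, 62, 86, 26]
  26 < parent 47 at index 1, swap → [43, 26, 62, 86, 47]
  26 < parent 43 at index 0, swap → [26, 43, 62, 86, 47]
Insert 48:
  append 48 at index 5 → [26, 43, 62, 86, 47, 48]
  48 < parent 62 at index 2, swap → [26, 43, 48, 86, 47, 62]
Insert 61:
  append 61 at index 6 → [26, 43, 48, 86, 47, 62, 61] (no swap needed)
Insert 21:
  append 21 at index 7 → [26, 43, 48, 86, 47, 62, 61, 21]
  21 < parent 86 at index 3, swap → [26, 43, 48, 21, 47, 62, 61, 86]
  21 < parent 43 at index 1, swap → [26, 21, 48, 43, 47, 62, 61, 86]
  21 < parent 26 at index 0, swap → [21, 26, 48, 43, 47, 62, 61, 86]
Insert 63:
  append 63 at index 8 → [21, 26, 48, 43, 47, 62, 61, 86, 63] (no swap needed)
Insert 94:
  append 94 at index 9 → [21, 26, 48, 43, 47, 62, 61, 86, 63, 94] (no swap needed)
Insert 92:
  append 92 at index 10 → [21, 26, 48, 43, 47, 62, 61, 86, 63, 94, 92] (no swap needed)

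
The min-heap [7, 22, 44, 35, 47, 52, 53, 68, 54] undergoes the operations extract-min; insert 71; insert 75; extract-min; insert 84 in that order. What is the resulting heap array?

[35, 47, 44, 54, 75, 52, 53, 68, 71, 84]

extract-min → returns 7:
  remove root 7; move last element 54 to root → [54, 22, 44, 35, 47, 52, 53, 68]
  54 vs smaller child 22 at index 1, swap → [22, 54, 44, 35, 47, 52, 53, 68]
  54 vs smaller child 35 at index 3, swap → [22, 35, 44, 54, 47, 52, 53, 68]
insert 71:
  append 71 at index 8 → [22, 35, 44, 54, 47, 52, 53, 68, 71] (no swap needed)
insert 75:
  append 75 at index 9 → [22, 35, 44, 54, 47, 52, 53, 68, 71, 75] (no swap needed)
extract-min → returns 22:
  remove root 22; move last element 75 to root → [75, 35, 44, 54, 47, 52, 53, 68, 71]
  75 vs smaller child 35 at index 1, swap → [35, 75, 44, 54, 47, 52, 53, 68, 71]
  75 vs smaller child 47 at index 4, swap → [35, 47, 44, 54, 75, 52, 53, 68, 71]
insert 84:
  append 84 at index 9 → [35, 47, 44, 54, 75, 52, 53, 68, 71, 84] (no swap needed)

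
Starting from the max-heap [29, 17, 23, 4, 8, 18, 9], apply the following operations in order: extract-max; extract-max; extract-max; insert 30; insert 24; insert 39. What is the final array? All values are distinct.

[39, 17, 30, 4, 8, 9, 24]

extract-max → returns 29:
  remove root 29; move last element 9 to root → [9, 17, 23, 4, 8, 18]
  9 vs larger child 23 at index 2, swap → [23, 17, 9, 4, 8, 18]
  9 vs only child 18 at index 5, swap → [23, 17, 18, 4, 8, 9]
extract-max → returns 23:
  remove root 23; move last element 9 to root → [9, 17, 18, 4, 8]
  9 vs larger child 18 at index 2, swap → [18, 17, 9, 4, 8]
extract-max → returns 18:
  remove root 18; move last element 8 to root → [8, 17, 9, 4]
  8 vs larger child 17 at index 1, swap → [17, 8, 9, 4]
insert 30:
  append 30 at index 4 → [17, 8, 9, 4, 30]
  30 > parent 8 at index 1, swap → [17, 30, 9, 4, 8]
  30 > parent 17 at index 0, swap → [30, 17, 9, 4, 8]
insert 24:
  append 24 at index 5 → [30, 17, 9, 4, 8, 24]
  24 > parent 9 at index 2, swap → [30, 17, 24, 4, 8, 9]
insert 39:
  append 39 at index 6 → [30, 17, 24, 4, 8, 9, 39]
  39 > parent 24 at index 2, swap → [30, 17, 39, 4, 8, 9, 24]
  39 > parent 30 at index 0, swap → [39, 17, 30, 4, 8, 9, 24]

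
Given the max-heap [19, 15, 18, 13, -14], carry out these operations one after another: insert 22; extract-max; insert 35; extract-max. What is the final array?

insert 22:
  append 22 at index 5 → [19, 15, 18, 13, -14, 22]
  22 > parent 18 at index 2, swap → [19, 15, 22, 13, -14, 18]
  22 > parent 19 at index 0, swap → [22, 15, 19, 13, -14, 18]
extract-max → returns 22:
  remove root 22; move last element 18 to root → [18, 15, 19, 13, -14]
  18 vs larger child 19 at index 2, swap → [19, 15, 18, 13, -14]
insert 35:
  append 35 at index 5 → [19, 15, 18, 13, -14, 35]
  35 > parent 18 at index 2, swap → [19, 15, 35, 13, -14, 18]
  35 > parent 19 at index 0, swap → [35, 15, 19, 13, -14, 18]
extract-max → returns 35:
  remove root 35; move last element 18 to root → [18, 15, 19, 13, -14]
  18 vs larger child 19 at index 2, swap → [19, 15, 18, 13, -14]

[19, 15, 18, 13, -14]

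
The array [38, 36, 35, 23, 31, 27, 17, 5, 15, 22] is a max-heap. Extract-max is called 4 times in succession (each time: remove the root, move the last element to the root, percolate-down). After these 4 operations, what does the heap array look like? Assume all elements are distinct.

extract-max #1 returns 38:
  remove root 38; move last element 22 to root → [22, 36, 35, 23, 31, 27, 17, 5, 15]
  22 vs larger child 36 at index 1, swap → [36, 22, 35, 23, 31, 27, 17, 5, 15]
  22 vs larger child 31 at index 4, swap → [36, 31, 35, 23, 22, 27, 17, 5, 15]
extract-max #2 returns 36:
  remove root 36; move last element 15 to root → [15, 31, 35, 23, 22, 27, 17, 5]
  15 vs larger child 35 at index 2, swap → [35, 31, 15, 23, 22, 27, 17, 5]
  15 vs larger child 27 at index 5, swap → [35, 31, 27, 23, 22, 15, 17, 5]
extract-max #3 returns 35:
  remove root 35; move last element 5 to root → [5, 31, 27, 23, 22, 15, 17]
  5 vs larger child 31 at index 1, swap → [31, 5, 27, 23, 22, 15, 17]
  5 vs larger child 23 at index 3, swap → [31, 23, 27, 5, 22, 15, 17]
extract-max #4 returns 31:
  remove root 31; move last element 17 to root → [17, 23, 27, 5, 22, 15]
  17 vs larger child 27 at index 2, swap → [27, 23, 17, 5, 22, 15]

[27, 23, 17, 5, 22, 15]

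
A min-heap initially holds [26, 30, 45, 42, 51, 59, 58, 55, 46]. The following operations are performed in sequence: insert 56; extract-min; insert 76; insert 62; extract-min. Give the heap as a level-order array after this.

insert 56:
  append 56 at index 9 → [26, 30, 45, 42, 51, 59, 58, 55, 46, 56] (no swap needed)
extract-min → returns 26:
  remove root 26; move last element 56 to root → [56, 30, 45, 42, 51, 59, 58, 55, 46]
  56 vs smaller child 30 at index 1, swap → [30, 56, 45, 42, 51, 59, 58, 55, 46]
  56 vs smaller child 42 at index 3, swap → [30, 42, 45, 56, 51, 59, 58, 55, 46]
  56 vs smaller child 46 at index 8, swap → [30, 42, 45, 46, 51, 59, 58, 55, 56]
insert 76:
  append 76 at index 9 → [30, 42, 45, 46, 51, 59, 58, 55, 56, 76] (no swap needed)
insert 62:
  append 62 at index 10 → [30, 42, 45, 46, 51, 59, 58, 55, 56, 76, 62] (no swap needed)
extract-min → returns 30:
  remove root 30; move last element 62 to root → [62, 42, 45, 46, 51, 59, 58, 55, 56, 76]
  62 vs smaller child 42 at index 1, swap → [42, 62, 45, 46, 51, 59, 58, 55, 56, 76]
  62 vs smaller child 46 at index 3, swap → [42, 46, 45, 62, 51, 59, 58, 55, 56, 76]
  62 vs smaller child 55 at index 7, swap → [42, 46, 45, 55, 51, 59, 58, 62, 56, 76]

[42, 46, 45, 55, 51, 59, 58, 62, 56, 76]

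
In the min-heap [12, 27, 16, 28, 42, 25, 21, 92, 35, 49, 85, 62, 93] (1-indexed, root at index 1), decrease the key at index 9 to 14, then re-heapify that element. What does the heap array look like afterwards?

[12, 14, 16, 27, 42, 25, 21, 92, 28, 49, 85, 62, 93]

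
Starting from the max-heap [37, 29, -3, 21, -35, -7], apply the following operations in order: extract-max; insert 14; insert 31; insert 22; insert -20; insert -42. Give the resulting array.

[31, 22, 29, 21, -35, -3, 14, -7, -20, -42]

extract-max → returns 37:
  remove root 37; move last element -7 to root → [-7, 29, -3, 21, -35]
  -7 vs larger child 29 at index 1, swap → [29, -7, -3, 21, -35]
  -7 vs larger child 21 at index 3, swap → [29, 21, -3, -7, -35]
insert 14:
  append 14 at index 5 → [29, 21, -3, -7, -35, 14]
  14 > parent -3 at index 2, swap → [29, 21, 14, -7, -35, -3]
insert 31:
  append 31 at index 6 → [29, 21, 14, -7, -35, -3, 31]
  31 > parent 14 at index 2, swap → [29, 21, 31, -7, -35, -3, 14]
  31 > parent 29 at index 0, swap → [31, 21, 29, -7, -35, -3, 14]
insert 22:
  append 22 at index 7 → [31, 21, 29, -7, -35, -3, 14, 22]
  22 > parent -7 at index 3, swap → [31, 21, 29, 22, -35, -3, 14, -7]
  22 > parent 21 at index 1, swap → [31, 22, 29, 21, -35, -3, 14, -7]
insert -20:
  append -20 at index 8 → [31, 22, 29, 21, -35, -3, 14, -7, -20] (no swap needed)
insert -42:
  append -42 at index 9 → [31, 22, 29, 21, -35, -3, 14, -7, -20, -42] (no swap needed)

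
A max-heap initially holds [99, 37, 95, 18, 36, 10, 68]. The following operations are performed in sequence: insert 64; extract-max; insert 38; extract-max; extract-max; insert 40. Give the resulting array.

[64, 38, 40, 18, 36, 10, 37]

insert 64:
  append 64 at index 7 → [99, 37, 95, 18, 36, 10, 68, 64]
  64 > parent 18 at index 3, swap → [99, 37, 95, 64, 36, 10, 68, 18]
  64 > parent 37 at index 1, swap → [99, 64, 95, 37, 36, 10, 68, 18]
extract-max → returns 99:
  remove root 99; move last element 18 to root → [18, 64, 95, 37, 36, 10, 68]
  18 vs larger child 95 at index 2, swap → [95, 64, 18, 37, 36, 10, 68]
  18 vs larger child 68 at index 6, swap → [95, 64, 68, 37, 36, 10, 18]
insert 38:
  append 38 at index 7 → [95, 64, 68, 37, 36, 10, 18, 38]
  38 > parent 37 at index 3, swap → [95, 64, 68, 38, 36, 10, 18, 37]
extract-max → returns 95:
  remove root 95; move last element 37 to root → [37, 64, 68, 38, 36, 10, 18]
  37 vs larger child 68 at index 2, swap → [68, 64, 37, 38, 36, 10, 18]
extract-max → returns 68:
  remove root 68; move last element 18 to root → [18, 64, 37, 38, 36, 10]
  18 vs larger child 64 at index 1, swap → [64, 18, 37, 38, 36, 10]
  18 vs larger child 38 at index 3, swap → [64, 38, 37, 18, 36, 10]
insert 40:
  append 40 at index 6 → [64, 38, 37, 18, 36, 10, 40]
  40 > parent 37 at index 2, swap → [64, 38, 40, 18, 36, 10, 37]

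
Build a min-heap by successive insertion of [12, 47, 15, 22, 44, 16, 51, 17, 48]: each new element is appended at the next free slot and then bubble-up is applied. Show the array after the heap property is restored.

[12, 17, 15, 22, 44, 16, 51, 47, 48]

Insert 12:
  append 12 at index 0 → [12] (no swap needed)
Insert 47:
  append 47 at index 1 → [12, 47] (no swap needed)
Insert 15:
  append 15 at index 2 → [12, 47, 15] (no swap needed)
Insert 22:
  append 22 at index 3 → [12, 47, 15, 22]
  22 < parent 47 at index 1, swap → [12, 22, 15, 47]
Insert 44:
  append 44 at index 4 → [12, 22, 15, 47, 44] (no swap needed)
Insert 16:
  append 16 at index 5 → [12, 22, 15, 47, 44, 16] (no swap needed)
Insert 51:
  append 51 at index 6 → [12, 22, 15, 47, 44, 16, 51] (no swap needed)
Insert 17:
  append 17 at index 7 → [12, 22, 15, 47, 44, 16, 51, 17]
  17 < parent 47 at index 3, swap → [12, 22, 15, 17, 44, 16, 51, 47]
  17 < parent 22 at index 1, swap → [12, 17, 15, 22, 44, 16, 51, 47]
Insert 48:
  append 48 at index 8 → [12, 17, 15, 22, 44, 16, 51, 47, 48] (no swap needed)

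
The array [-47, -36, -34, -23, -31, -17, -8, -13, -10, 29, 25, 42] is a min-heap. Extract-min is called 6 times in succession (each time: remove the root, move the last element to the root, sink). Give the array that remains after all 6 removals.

extract-min #1 returns -47:
  remove root -47; move last element 42 to root → [42, -36, -34, -23, -31, -17, -8, -13, -10, 29, 25]
  42 vs smaller child -36 at index 1, swap → [-36, 42, -34, -23, -31, -17, -8, -13, -10, 29, 25]
  42 vs smaller child -31 at index 4, swap → [-36, -31, -34, -23, 42, -17, -8, -13, -10, 29, 25]
  42 vs smaller child 25 at index 10, swap → [-36, -31, -34, -23, 25, -17, -8, -13, -10, 29, 42]
extract-min #2 returns -36:
  remove root -36; move last element 42 to root → [42, -31, -34, -23, 25, -17, -8, -13, -10, 29]
  42 vs smaller child -34 at index 2, swap → [-34, -31, 42, -23, 25, -17, -8, -13, -10, 29]
  42 vs smaller child -17 at index 5, swap → [-34, -31, -17, -23, 25, 42, -8, -13, -10, 29]
extract-min #3 returns -34:
  remove root -34; move last element 29 to root → [29, -31, -17, -23, 25, 42, -8, -13, -10]
  29 vs smaller child -31 at index 1, swap → [-31, 29, -17, -23, 25, 42, -8, -13, -10]
  29 vs smaller child -23 at index 3, swap → [-31, -23, -17, 29, 25, 42, -8, -13, -10]
  29 vs smaller child -13 at index 7, swap → [-31, -23, -17, -13, 25, 42, -8, 29, -10]
extract-min #4 returns -31:
  remove root -31; move last element -10 to root → [-10, -23, -17, -13, 25, 42, -8, 29]
  -10 vs smaller child -23 at index 1, swap → [-23, -10, -17, -13, 25, 42, -8, 29]
  -10 vs smaller child -13 at index 3, swap → [-23, -13, -17, -10, 25, 42, -8, 29]
extract-min #5 returns -23:
  remove root -23; move last element 29 to root → [29, -13, -17, -10, 25, 42, -8]
  29 vs smaller child -17 at index 2, swap → [-17, -13, 29, -10, 25, 42, -8]
  29 vs smaller child -8 at index 6, swap → [-17, -13, -8, -10, 25, 42, 29]
extract-min #6 returns -17:
  remove root -17; move last element 29 to root → [29, -13, -8, -10, 25, 42]
  29 vs smaller child -13 at index 1, swap → [-13, 29, -8, -10, 25, 42]
  29 vs smaller child -10 at index 3, swap → [-13, -10, -8, 29, 25, 42]

[-13, -10, -8, 29, 25, 42]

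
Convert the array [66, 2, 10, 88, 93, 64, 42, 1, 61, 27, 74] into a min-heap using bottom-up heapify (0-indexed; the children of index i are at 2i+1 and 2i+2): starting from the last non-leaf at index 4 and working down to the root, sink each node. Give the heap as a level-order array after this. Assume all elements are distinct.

sift down from index 4:
  93 vs smaller child 27 at index 9, swap → [66, 2, 10, 88, 27, 64, 42, 1, 61, 93, 74]
sift down from index 3:
  88 vs smaller child 1 at index 7, swap → [66, 2, 10, 1, 27, 64, 42, 88, 61, 93, 74]
sift down from index 2: already satisfies heap property
sift down from index 1:
  2 vs smaller child 1 at index 3, swap → [66, 1, 10, 2, 27, 64, 42, 88, 61, 93, 74]
sift down from index 0:
  66 vs smaller child 1 at index 1, swap → [1, 66, 10, 2, 27, 64, 42, 88, 61, 93, 74]
  66 vs smaller child 2 at index 3, swap → [1, 2, 10, 66, 27, 64, 42, 88, 61, 93, 74]
  66 vs smaller child 61 at index 8, swap → [1, 2, 10, 61, 27, 64, 42, 88, 66, 93, 74]

[1, 2, 10, 61, 27, 64, 42, 88, 66, 93, 74]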